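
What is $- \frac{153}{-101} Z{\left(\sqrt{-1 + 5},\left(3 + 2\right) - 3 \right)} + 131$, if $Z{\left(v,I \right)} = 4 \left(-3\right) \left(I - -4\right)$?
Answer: $\frac{2215}{101} \approx 21.931$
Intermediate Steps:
$Z{\left(v,I \right)} = -48 - 12 I$ ($Z{\left(v,I \right)} = - 12 \left(I + 4\right) = - 12 \left(4 + I\right) = -48 - 12 I$)
$- \frac{153}{-101} Z{\left(\sqrt{-1 + 5},\left(3 + 2\right) - 3 \right)} + 131 = - \frac{153}{-101} \left(-48 - 12 \left(\left(3 + 2\right) - 3\right)\right) + 131 = \left(-153\right) \left(- \frac{1}{101}\right) \left(-48 - 12 \left(5 - 3\right)\right) + 131 = \frac{153 \left(-48 - 24\right)}{101} + 131 = \frac{153}{101} \left(-72\right) + 131 = - \frac{11016}{101} + 131 = \frac{2215}{101}$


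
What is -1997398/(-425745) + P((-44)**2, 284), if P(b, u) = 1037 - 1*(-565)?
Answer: 684040888/425745 ≈ 1606.7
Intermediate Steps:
P(b, u) = 1602 (P(b, u) = 1037 + 565 = 1602)
-1997398/(-425745) + P((-44)**2, 284) = -1997398/(-425745) + 1602 = -1997398*(-1/425745) + 1602 = 1997398/425745 + 1602 = 684040888/425745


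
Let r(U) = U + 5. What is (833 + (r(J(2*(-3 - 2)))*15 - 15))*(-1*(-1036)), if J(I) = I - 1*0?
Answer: 769748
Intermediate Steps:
J(I) = I (J(I) = I + 0 = I)
r(U) = 5 + U
(833 + (r(J(2*(-3 - 2)))*15 - 15))*(-1*(-1036)) = (833 + ((5 + 2*(-3 - 2))*15 - 15))*(-1*(-1036)) = (833 + ((5 + 2*(-5))*15 - 15))*1036 = (833 + ((5 - 10)*15 - 15))*1036 = (833 + (-5*15 - 15))*1036 = (833 + (-75 - 15))*1036 = (833 - 90)*1036 = 743*1036 = 769748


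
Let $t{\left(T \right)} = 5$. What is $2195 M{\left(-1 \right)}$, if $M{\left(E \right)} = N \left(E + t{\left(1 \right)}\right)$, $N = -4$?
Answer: $-35120$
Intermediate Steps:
$M{\left(E \right)} = -20 - 4 E$ ($M{\left(E \right)} = - 4 \left(E + 5\right) = - 4 \left(5 + E\right) = -20 - 4 E$)
$2195 M{\left(-1 \right)} = 2195 \left(-20 - -4\right) = 2195 \left(-20 + 4\right) = 2195 \left(-16\right) = -35120$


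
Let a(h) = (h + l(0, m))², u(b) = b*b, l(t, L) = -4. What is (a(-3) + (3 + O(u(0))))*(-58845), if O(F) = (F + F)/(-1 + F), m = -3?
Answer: -3059940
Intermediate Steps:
u(b) = b²
a(h) = (-4 + h)² (a(h) = (h - 4)² = (-4 + h)²)
O(F) = 2*F/(-1 + F) (O(F) = (2*F)/(-1 + F) = 2*F/(-1 + F))
(a(-3) + (3 + O(u(0))))*(-58845) = ((-4 - 3)² + (3 + 2*0²/(-1 + 0²)))*(-58845) = ((-7)² + (3 + 2*0/(-1 + 0)))*(-58845) = (49 + (3 + 2*0/(-1)))*(-58845) = (49 + (3 + 2*0*(-1)))*(-58845) = (49 + (3 + 0))*(-58845) = (49 + 3)*(-58845) = 52*(-58845) = -3059940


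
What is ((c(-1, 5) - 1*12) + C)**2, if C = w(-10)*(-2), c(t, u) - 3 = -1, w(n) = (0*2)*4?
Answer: 100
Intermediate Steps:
w(n) = 0 (w(n) = 0*4 = 0)
c(t, u) = 2 (c(t, u) = 3 - 1 = 2)
C = 0 (C = 0*(-2) = 0)
((c(-1, 5) - 1*12) + C)**2 = ((2 - 1*12) + 0)**2 = ((2 - 12) + 0)**2 = (-10 + 0)**2 = (-10)**2 = 100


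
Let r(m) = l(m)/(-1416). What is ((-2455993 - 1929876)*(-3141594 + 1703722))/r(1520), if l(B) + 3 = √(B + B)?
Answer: -26789239844302464/3031 - 35718986459069952*√190/3031 ≈ -1.7128e+14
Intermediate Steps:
l(B) = -3 + √2*√B (l(B) = -3 + √(B + B) = -3 + √(2*B) = -3 + √2*√B)
r(m) = 1/472 - √2*√m/1416 (r(m) = (-3 + √2*√m)/(-1416) = (-3 + √2*√m)*(-1/1416) = 1/472 - √2*√m/1416)
((-2455993 - 1929876)*(-3141594 + 1703722))/r(1520) = ((-2455993 - 1929876)*(-3141594 + 1703722))/(1/472 - √2*√1520/1416) = (-4385869*(-1437872))/(1/472 - √2*4*√95/1416) = 6306318230768/(1/472 - √190/354)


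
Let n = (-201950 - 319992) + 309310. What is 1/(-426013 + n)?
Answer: -1/638645 ≈ -1.5658e-6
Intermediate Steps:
n = -212632 (n = -521942 + 309310 = -212632)
1/(-426013 + n) = 1/(-426013 - 212632) = 1/(-638645) = -1/638645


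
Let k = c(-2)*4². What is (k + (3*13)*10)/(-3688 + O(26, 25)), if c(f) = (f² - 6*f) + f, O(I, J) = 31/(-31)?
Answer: -614/3689 ≈ -0.16644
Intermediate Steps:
O(I, J) = -1 (O(I, J) = 31*(-1/31) = -1)
c(f) = f² - 5*f
k = 224 (k = -2*(-5 - 2)*4² = -2*(-7)*16 = 14*16 = 224)
(k + (3*13)*10)/(-3688 + O(26, 25)) = (224 + (3*13)*10)/(-3688 - 1) = (224 + 39*10)/(-3689) = (224 + 390)*(-1/3689) = 614*(-1/3689) = -614/3689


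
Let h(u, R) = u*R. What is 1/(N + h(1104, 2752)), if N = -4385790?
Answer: -1/1347582 ≈ -7.4207e-7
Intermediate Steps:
h(u, R) = R*u
1/(N + h(1104, 2752)) = 1/(-4385790 + 2752*1104) = 1/(-4385790 + 3038208) = 1/(-1347582) = -1/1347582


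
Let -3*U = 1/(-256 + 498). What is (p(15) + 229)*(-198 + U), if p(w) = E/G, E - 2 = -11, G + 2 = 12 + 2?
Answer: -11931167/264 ≈ -45194.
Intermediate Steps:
G = 12 (G = -2 + (12 + 2) = -2 + 14 = 12)
E = -9 (E = 2 - 11 = -9)
p(w) = -3/4 (p(w) = -9/12 = -9*1/12 = -3/4)
U = -1/726 (U = -1/(3*(-256 + 498)) = -1/3/242 = -1/3*1/242 = -1/726 ≈ -0.0013774)
(p(15) + 229)*(-198 + U) = (-3/4 + 229)*(-198 - 1/726) = (913/4)*(-143749/726) = -11931167/264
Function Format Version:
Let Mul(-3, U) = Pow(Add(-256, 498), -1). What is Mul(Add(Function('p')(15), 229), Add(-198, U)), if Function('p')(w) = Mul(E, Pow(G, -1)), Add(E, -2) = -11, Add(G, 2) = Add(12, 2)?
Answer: Rational(-11931167, 264) ≈ -45194.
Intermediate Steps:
G = 12 (G = Add(-2, Add(12, 2)) = Add(-2, 14) = 12)
E = -9 (E = Add(2, -11) = -9)
Function('p')(w) = Rational(-3, 4) (Function('p')(w) = Mul(-9, Pow(12, -1)) = Mul(-9, Rational(1, 12)) = Rational(-3, 4))
U = Rational(-1, 726) (U = Mul(Rational(-1, 3), Pow(Add(-256, 498), -1)) = Mul(Rational(-1, 3), Pow(242, -1)) = Mul(Rational(-1, 3), Rational(1, 242)) = Rational(-1, 726) ≈ -0.0013774)
Mul(Add(Function('p')(15), 229), Add(-198, U)) = Mul(Add(Rational(-3, 4), 229), Add(-198, Rational(-1, 726))) = Mul(Rational(913, 4), Rational(-143749, 726)) = Rational(-11931167, 264)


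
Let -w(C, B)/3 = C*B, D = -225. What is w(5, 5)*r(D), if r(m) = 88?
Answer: -6600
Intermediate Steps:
w(C, B) = -3*B*C (w(C, B) = -3*C*B = -3*B*C)
w(5, 5)*r(D) = -3*5*5*88 = -75*88 = -6600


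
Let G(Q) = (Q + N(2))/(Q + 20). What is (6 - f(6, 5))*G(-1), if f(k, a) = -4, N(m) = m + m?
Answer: 30/19 ≈ 1.5789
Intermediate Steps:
N(m) = 2*m
G(Q) = (4 + Q)/(20 + Q) (G(Q) = (Q + 2*2)/(Q + 20) = (Q + 4)/(20 + Q) = (4 + Q)/(20 + Q))
(6 - f(6, 5))*G(-1) = (6 - 1*(-4))*((4 - 1)/(20 - 1)) = (6 + 4)*(3/19) = 10*((1/19)*3) = 10*(3/19) = 30/19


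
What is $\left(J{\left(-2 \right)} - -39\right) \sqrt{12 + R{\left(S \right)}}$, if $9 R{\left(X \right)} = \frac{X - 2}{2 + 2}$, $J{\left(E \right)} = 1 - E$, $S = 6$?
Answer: $14 \sqrt{109} \approx 146.16$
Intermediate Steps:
$R{\left(X \right)} = - \frac{1}{18} + \frac{X}{36}$ ($R{\left(X \right)} = \frac{\left(X - 2\right) \frac{1}{2 + 2}}{9} = \frac{\left(-2 + X\right) \frac{1}{4}}{9} = \frac{- \frac{1}{2} + \frac{X}{4}}{9} = - \frac{1}{18} + \frac{X}{36}$)
$\left(J{\left(-2 \right)} - -39\right) \sqrt{12 + R{\left(S \right)}} = \left(\left(1 - -2\right) - -39\right) \sqrt{12 + \left(- \frac{1}{18} + \frac{1}{36} \cdot 6\right)} = \left(\left(1 + 2\right) + 39\right) \sqrt{12 + \left(- \frac{1}{18} + \frac{1}{6}\right)} = \left(3 + 39\right) \sqrt{12 + \frac{1}{9}} = 42 \sqrt{\frac{109}{9}} = 42 \frac{\sqrt{109}}{3} = 14 \sqrt{109}$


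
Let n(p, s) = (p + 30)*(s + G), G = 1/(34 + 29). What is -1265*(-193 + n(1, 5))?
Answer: 2989195/63 ≈ 47448.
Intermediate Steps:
G = 1/63 ≈ 0.015873
n(p, s) = (30 + p)*(1/63 + s) (n(p, s) = (p + 30)*(s + 1/63) = (30 + p)*(1/63 + s))
-1265*(-193 + n(1, 5)) = -1265*(-193 + (10/21 + 30*5 + (1/63)*1 + 1*5)) = -1265*(-193 + (10/21 + 150 + 1/63 + 5)) = -1265*(-193 + 9796/63) = -1265*(-2363/63) = 2989195/63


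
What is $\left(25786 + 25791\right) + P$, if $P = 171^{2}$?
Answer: $80818$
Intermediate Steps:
$P = 29241$
$\left(25786 + 25791\right) + P = \left(25786 + 25791\right) + 29241 = 51577 + 29241 = 80818$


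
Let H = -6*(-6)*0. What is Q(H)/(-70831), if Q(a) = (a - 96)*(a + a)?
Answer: 0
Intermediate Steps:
H = 0 (H = 36*0 = 0)
Q(a) = 2*a*(-96 + a) (Q(a) = (-96 + a)*(2*a) = 2*a*(-96 + a))
Q(H)/(-70831) = (2*0*(-96 + 0))/(-70831) = (2*0*(-96))*(-1/70831) = 0*(-1/70831) = 0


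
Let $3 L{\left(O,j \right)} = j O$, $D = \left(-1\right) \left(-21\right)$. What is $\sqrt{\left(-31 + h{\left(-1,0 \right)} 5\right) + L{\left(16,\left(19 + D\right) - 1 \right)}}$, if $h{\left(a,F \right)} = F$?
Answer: $\sqrt{177} \approx 13.304$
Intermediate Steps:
$D = 21$
$L{\left(O,j \right)} = \frac{O j}{3}$ ($L{\left(O,j \right)} = \frac{j O}{3} = \frac{O j}{3}$)
$\sqrt{\left(-31 + h{\left(-1,0 \right)} 5\right) + L{\left(16,\left(19 + D\right) - 1 \right)}} = \sqrt{\left(-31 + 0 \cdot 5\right) + \frac{1}{3} \cdot 16 \left(\left(19 + 21\right) - 1\right)} = \sqrt{\left(-31 + 0\right) + \frac{1}{3} \cdot 16 \left(40 - 1\right)} = \sqrt{-31 + \frac{1}{3} \cdot 16 \cdot 39} = \sqrt{-31 + 208} = \sqrt{177}$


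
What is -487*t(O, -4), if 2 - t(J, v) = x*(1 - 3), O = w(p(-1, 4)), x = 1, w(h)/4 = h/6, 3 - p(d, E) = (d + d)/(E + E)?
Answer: -1948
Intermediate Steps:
p(d, E) = 3 - d/E (p(d, E) = 3 - (d + d)/(E + E) = 3 - 2*d/(2*E) = 3 - 2*d*1/(2*E) = 3 - d/E)
w(h) = 2*h/3 (w(h) = 4*(h/6) = 2*h/3)
O = 13/6 (O = 2*(3 - 1*(-1)/4)/3 = 2*(3 - 1*(-1)*¼)/3 = 2*(3 + ¼)/3 = (⅔)*(13/4) = 13/6 ≈ 2.1667)
t(J, v) = 4 (t(J, v) = 2 - (1 - 3) = 2 - (-2) = 2 - 1*(-2) = 2 + 2 = 4)
-487*t(O, -4) = -487*4 = -1948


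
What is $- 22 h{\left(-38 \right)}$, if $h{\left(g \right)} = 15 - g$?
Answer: $-1166$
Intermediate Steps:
$- 22 h{\left(-38 \right)} = - 22 \left(15 - -38\right) = - 22 \left(15 + 38\right) = \left(-22\right) 53 = -1166$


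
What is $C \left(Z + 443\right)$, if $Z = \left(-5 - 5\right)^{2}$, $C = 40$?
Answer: $21720$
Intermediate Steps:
$Z = 100$ ($Z = \left(-10\right)^{2} = 100$)
$C \left(Z + 443\right) = 40 \left(100 + 443\right) = 40 \cdot 543 = 21720$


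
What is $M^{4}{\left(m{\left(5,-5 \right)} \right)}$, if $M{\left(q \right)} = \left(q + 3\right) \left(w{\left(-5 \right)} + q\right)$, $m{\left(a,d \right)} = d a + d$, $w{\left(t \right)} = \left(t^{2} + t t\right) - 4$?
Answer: $34828517376$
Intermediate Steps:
$w{\left(t \right)} = -4 + 2 t^{2}$ ($w{\left(t \right)} = \left(t^{2} + t^{2}\right) - 4 = 2 t^{2} - 4 = -4 + 2 t^{2}$)
$m{\left(a,d \right)} = d + a d$ ($m{\left(a,d \right)} = a d + d = d + a d$)
$M{\left(q \right)} = \left(3 + q\right) \left(46 + q\right)$ ($M{\left(q \right)} = \left(q + 3\right) \left(\left(-4 + 2 \left(-5\right)^{2}\right) + q\right) = \left(3 + q\right) \left(\left(-4 + 2 \cdot 25\right) + q\right) = \left(3 + q\right) \left(\left(-4 + 50\right) + q\right) = \left(3 + q\right) \left(46 + q\right)$)
$M^{4}{\left(m{\left(5,-5 \right)} \right)} = \left(138 + \left(- 5 \left(1 + 5\right)\right)^{2} + 49 \left(- 5 \left(1 + 5\right)\right)\right)^{4} = \left(138 + \left(\left(-5\right) 6\right)^{2} + 49 \left(\left(-5\right) 6\right)\right)^{4} = \left(138 + \left(-30\right)^{2} + 49 \left(-30\right)\right)^{4} = \left(138 + 900 - 1470\right)^{4} = \left(-432\right)^{4} = 34828517376$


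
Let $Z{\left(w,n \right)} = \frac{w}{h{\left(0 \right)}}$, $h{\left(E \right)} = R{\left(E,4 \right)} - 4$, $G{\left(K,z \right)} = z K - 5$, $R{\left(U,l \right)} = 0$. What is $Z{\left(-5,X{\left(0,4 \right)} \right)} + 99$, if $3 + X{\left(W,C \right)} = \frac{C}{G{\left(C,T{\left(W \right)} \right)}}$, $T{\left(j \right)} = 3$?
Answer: $\frac{401}{4} \approx 100.25$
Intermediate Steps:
$G{\left(K,z \right)} = -5 + K z$ ($G{\left(K,z \right)} = K z - 5 = -5 + K z$)
$h{\left(E \right)} = -4$ ($h{\left(E \right)} = 0 - 4 = -4$)
$X{\left(W,C \right)} = -3 + \frac{C}{-5 + 3 C}$ ($X{\left(W,C \right)} = -3 + \frac{C}{-5 + C 3} = -3 + \frac{C}{-5 + 3 C}$)
$Z{\left(w,n \right)} = - \frac{w}{4}$ ($Z{\left(w,n \right)} = \frac{w}{-4} = w \left(- \frac{1}{4}\right) = - \frac{w}{4}$)
$Z{\left(-5,X{\left(0,4 \right)} \right)} + 99 = \left(- \frac{1}{4}\right) \left(-5\right) + 99 = \frac{5}{4} + 99 = \frac{401}{4}$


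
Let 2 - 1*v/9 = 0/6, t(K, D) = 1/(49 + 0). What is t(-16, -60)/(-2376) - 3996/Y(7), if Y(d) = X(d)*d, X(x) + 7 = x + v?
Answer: -3692305/116424 ≈ -31.714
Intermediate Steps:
t(K, D) = 1/49
v = 18 (v = 18 - 0/6 = 18 - 9*0 = 18 + 0 = 18)
X(x) = 11 + x (X(x) = -7 + (x + 18) = -7 + (18 + x) = 11 + x)
Y(d) = d*(11 + d) (Y(d) = (11 + d)*d = d*(11 + d))
t(-16, -60)/(-2376) - 3996/Y(7) = (1/49)/(-2376) - 3996*1/(7*(11 + 7)) = (1/49)*(-1/2376) - 3996/(7*18) = -1/116424 - 3996/126 = -1/116424 - 3996*1/126 = -1/116424 - 222/7 = -3692305/116424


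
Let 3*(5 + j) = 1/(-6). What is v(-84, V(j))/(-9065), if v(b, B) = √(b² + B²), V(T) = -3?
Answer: -3*√785/9065 ≈ -0.0092723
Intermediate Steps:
j = -91/18 (j = -5 + (⅓)/(-6) = -5 + (⅓)*(-⅙) = -5 - 1/18 = -91/18 ≈ -5.0556)
v(b, B) = √(B² + b²)
v(-84, V(j))/(-9065) = √((-3)² + (-84)²)/(-9065) = √(9 + 7056)*(-1/9065) = √7065*(-1/9065) = (3*√785)*(-1/9065) = -3*√785/9065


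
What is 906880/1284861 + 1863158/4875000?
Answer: 1135823175173/1043949562500 ≈ 1.0880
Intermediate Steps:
906880/1284861 + 1863158/4875000 = 906880*(1/1284861) + 1863158*(1/4875000) = 906880/1284861 + 931579/2437500 = 1135823175173/1043949562500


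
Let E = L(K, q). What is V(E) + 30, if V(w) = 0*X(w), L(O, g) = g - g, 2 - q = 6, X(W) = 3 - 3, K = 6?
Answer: 30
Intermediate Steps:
X(W) = 0
q = -4 (q = 2 - 1*6 = 2 - 6 = -4)
L(O, g) = 0
E = 0
V(w) = 0 (V(w) = 0*0 = 0)
V(E) + 30 = 0 + 30 = 30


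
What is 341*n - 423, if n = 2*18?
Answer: 11853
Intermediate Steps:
n = 36
341*n - 423 = 341*36 - 423 = 12276 - 423 = 11853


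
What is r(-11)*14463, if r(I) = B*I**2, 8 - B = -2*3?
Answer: 24500322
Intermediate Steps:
B = 14 (B = 8 - (-2)*3 = 8 - 1*(-6) = 8 + 6 = 14)
r(I) = 14*I**2
r(-11)*14463 = (14*(-11)**2)*14463 = (14*121)*14463 = 1694*14463 = 24500322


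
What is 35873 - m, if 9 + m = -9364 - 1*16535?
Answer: 61781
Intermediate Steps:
m = -25908 (m = -9 + (-9364 - 1*16535) = -9 + (-9364 - 16535) = -9 - 25899 = -25908)
35873 - m = 35873 - 1*(-25908) = 35873 + 25908 = 61781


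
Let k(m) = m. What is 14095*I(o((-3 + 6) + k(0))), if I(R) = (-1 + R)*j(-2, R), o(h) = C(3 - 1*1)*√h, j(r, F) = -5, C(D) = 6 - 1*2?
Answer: 70475 - 281900*√3 ≈ -4.1779e+5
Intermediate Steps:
C(D) = 4 (C(D) = 6 - 2 = 4)
o(h) = 4*√h
I(R) = 5 - 5*R (I(R) = (-1 + R)*(-5) = 5 - 5*R)
14095*I(o((-3 + 6) + k(0))) = 14095*(5 - 20*√((-3 + 6) + 0)) = 14095*(5 - 20*√(3 + 0)) = 14095*(5 - 20*√3) = 70475 - 281900*√3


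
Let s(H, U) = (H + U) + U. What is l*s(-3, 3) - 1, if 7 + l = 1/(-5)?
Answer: -113/5 ≈ -22.600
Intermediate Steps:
s(H, U) = H + 2*U
l = -36/5 (l = -7 + 1/(-5) = -7 - ⅕ = -36/5 ≈ -7.2000)
l*s(-3, 3) - 1 = -36*(-3 + 2*3)/5 - 1 = -36*(-3 + 6)/5 - 1 = -36/5*3 - 1 = -108/5 - 1 = -113/5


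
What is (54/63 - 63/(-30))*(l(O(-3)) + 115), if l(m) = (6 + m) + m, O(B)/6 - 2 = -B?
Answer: 37467/70 ≈ 535.24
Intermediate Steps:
O(B) = 12 - 6*B (O(B) = 12 + 6*(-B) = 12 - 6*B)
l(m) = 6 + 2*m
(54/63 - 63/(-30))*(l(O(-3)) + 115) = (54/63 - 63/(-30))*((6 + 2*(12 - 6*(-3))) + 115) = (54*(1/63) - 63*(-1/30))*((6 + 2*(12 + 18)) + 115) = (6/7 + 21/10)*((6 + 2*30) + 115) = 207*((6 + 60) + 115)/70 = 207*(66 + 115)/70 = (207/70)*181 = 37467/70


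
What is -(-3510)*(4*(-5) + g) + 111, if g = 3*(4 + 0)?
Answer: -27969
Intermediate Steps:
g = 12 (g = 3*4 = 12)
-(-3510)*(4*(-5) + g) + 111 = -(-3510)*(4*(-5) + 12) + 111 = -(-3510)*(-20 + 12) + 111 = -(-3510)*(-8) + 111 = -130*216 + 111 = -28080 + 111 = -27969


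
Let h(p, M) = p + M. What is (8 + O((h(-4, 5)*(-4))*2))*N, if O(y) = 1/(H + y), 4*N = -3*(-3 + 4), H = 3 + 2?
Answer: -23/4 ≈ -5.7500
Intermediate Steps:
h(p, M) = M + p
H = 5
N = -3/4 (N = (-3*(-3 + 4))/4 = (-3*1)/4 = (1/4)*(-3) = -3/4 ≈ -0.75000)
O(y) = 1/(5 + y)
(8 + O((h(-4, 5)*(-4))*2))*N = (8 + 1/(5 + ((5 - 4)*(-4))*2))*(-3/4) = (8 + 1/(5 + (1*(-4))*2))*(-3/4) = (8 + 1/(5 - 4*2))*(-3/4) = (8 + 1/(5 - 8))*(-3/4) = (8 + 1/(-3))*(-3/4) = (8 - 1/3)*(-3/4) = (23/3)*(-3/4) = -23/4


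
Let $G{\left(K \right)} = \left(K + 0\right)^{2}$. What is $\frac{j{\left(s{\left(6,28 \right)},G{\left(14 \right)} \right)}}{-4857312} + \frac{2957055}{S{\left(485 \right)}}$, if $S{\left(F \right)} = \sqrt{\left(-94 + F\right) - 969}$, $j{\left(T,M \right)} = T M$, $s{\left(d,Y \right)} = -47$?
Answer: $\frac{2303}{1214328} - \frac{2957055 i \sqrt{2}}{34} \approx 0.0018965 - 1.23 \cdot 10^{5} i$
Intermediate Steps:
$G{\left(K \right)} = K^{2}$
$j{\left(T,M \right)} = M T$
$S{\left(F \right)} = \sqrt{-1063 + F}$
$\frac{j{\left(s{\left(6,28 \right)},G{\left(14 \right)} \right)}}{-4857312} + \frac{2957055}{S{\left(485 \right)}} = \frac{14^{2} \left(-47\right)}{-4857312} + \frac{2957055}{\sqrt{-1063 + 485}} = 196 \left(-47\right) \left(- \frac{1}{4857312}\right) + \frac{2957055}{\sqrt{-578}} = \left(-9212\right) \left(- \frac{1}{4857312}\right) + \frac{2957055}{17 i \sqrt{2}} = \frac{2303}{1214328} + 2957055 \left(- \frac{i \sqrt{2}}{34}\right) = \frac{2303}{1214328} - \frac{2957055 i \sqrt{2}}{34}$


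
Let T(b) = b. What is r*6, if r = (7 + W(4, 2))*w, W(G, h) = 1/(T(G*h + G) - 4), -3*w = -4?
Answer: 57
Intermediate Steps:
w = 4/3 (w = -⅓*(-4) = 4/3 ≈ 1.3333)
W(G, h) = 1/(-4 + G + G*h) (W(G, h) = 1/((G*h + G) - 4) = 1/((G + G*h) - 4) = 1/(-4 + G + G*h))
r = 19/2 (r = (7 + 1/(-4 + 4*(1 + 2)))*(4/3) = (7 + 1/(-4 + 4*3))*(4/3) = (7 + 1/(-4 + 12))*(4/3) = (7 + 1/8)*(4/3) = (7 + ⅛)*(4/3) = (57/8)*(4/3) = 19/2 ≈ 9.5000)
r*6 = (19/2)*6 = 57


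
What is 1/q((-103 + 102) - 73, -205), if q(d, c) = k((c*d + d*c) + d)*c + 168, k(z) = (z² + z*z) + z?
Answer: -1/375578814322 ≈ -2.6626e-12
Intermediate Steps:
k(z) = z + 2*z² (k(z) = (z² + z²) + z = 2*z² + z = z + 2*z²)
q(d, c) = 168 + c*(d + 2*c*d)*(1 + 2*d + 4*c*d) (q(d, c) = (((c*d + d*c) + d)*(1 + 2*((c*d + d*c) + d)))*c + 168 = (((c*d + c*d) + d)*(1 + 2*((c*d + c*d) + d)))*c + 168 = ((2*c*d + d)*(1 + 2*(2*c*d + d)))*c + 168 = ((d + 2*c*d)*(1 + 2*(d + 2*c*d)))*c + 168 = ((d + 2*c*d)*(1 + (2*d + 4*c*d)))*c + 168 = ((d + 2*c*d)*(1 + 2*d + 4*c*d))*c + 168 = c*(d + 2*c*d)*(1 + 2*d + 4*c*d) + 168 = 168 + c*(d + 2*c*d)*(1 + 2*d + 4*c*d))
1/q((-103 + 102) - 73, -205) = 1/(168 - 205*((-103 + 102) - 73)*(1 + 2*(-205))*(1 + 2*((-103 + 102) - 73)*(1 + 2*(-205)))) = 1/(168 - 205*(-1 - 73)*(1 - 410)*(1 + 2*(-1 - 73)*(1 - 410))) = 1/(168 - 205*(-74)*(-409)*(1 + 2*(-74)*(-409))) = 1/(168 - 205*(-74)*(-409)*(1 + 60532)) = 1/(168 - 205*(-74)*(-409)*60533) = 1/(168 - 375578814490) = 1/(-375578814322) = -1/375578814322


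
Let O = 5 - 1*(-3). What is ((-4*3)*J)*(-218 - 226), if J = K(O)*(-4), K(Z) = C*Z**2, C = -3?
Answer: 4091904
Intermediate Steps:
O = 8 (O = 5 + 3 = 8)
K(Z) = -3*Z**2
J = 768 (J = -3*8**2*(-4) = -3*64*(-4) = -192*(-4) = 768)
((-4*3)*J)*(-218 - 226) = (-4*3*768)*(-218 - 226) = -12*768*(-444) = -9216*(-444) = 4091904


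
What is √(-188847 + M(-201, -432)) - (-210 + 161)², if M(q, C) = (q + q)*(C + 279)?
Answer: -2401 + 3*I*√14149 ≈ -2401.0 + 356.85*I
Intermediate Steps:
M(q, C) = 2*q*(279 + C) (M(q, C) = (2*q)*(279 + C) = 2*q*(279 + C))
√(-188847 + M(-201, -432)) - (-210 + 161)² = √(-188847 + 2*(-201)*(279 - 432)) - (-210 + 161)² = √(-188847 + 2*(-201)*(-153)) - 1*(-49)² = √(-188847 + 61506) - 1*2401 = √(-127341) - 2401 = 3*I*√14149 - 2401 = -2401 + 3*I*√14149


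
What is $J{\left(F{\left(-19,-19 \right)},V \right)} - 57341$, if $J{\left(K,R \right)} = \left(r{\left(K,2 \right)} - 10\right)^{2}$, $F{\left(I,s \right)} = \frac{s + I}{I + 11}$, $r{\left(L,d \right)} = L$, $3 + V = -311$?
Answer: $- \frac{917015}{16} \approx -57313.0$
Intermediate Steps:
$V = -314$ ($V = -3 - 311 = -314$)
$F{\left(I,s \right)} = \frac{I + s}{11 + I}$
$J{\left(K,R \right)} = \left(-10 + K\right)^{2}$ ($J{\left(K,R \right)} = \left(K - 10\right)^{2} = \left(-10 + K\right)^{2}$)
$J{\left(F{\left(-19,-19 \right)},V \right)} - 57341 = \left(-10 + \frac{-19 - 19}{11 - 19}\right)^{2} - 57341 = \left(-10 + \frac{1}{-8} \left(-38\right)\right)^{2} - 57341 = \left(-10 - - \frac{19}{4}\right)^{2} - 57341 = \left(-10 + \frac{19}{4}\right)^{2} - 57341 = \left(- \frac{21}{4}\right)^{2} - 57341 = \frac{441}{16} - 57341 = - \frac{917015}{16}$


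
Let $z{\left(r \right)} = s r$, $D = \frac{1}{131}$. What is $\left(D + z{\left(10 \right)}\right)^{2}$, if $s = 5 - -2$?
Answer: $\frac{84107241}{17161} \approx 4901.1$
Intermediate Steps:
$s = 7$ ($s = 5 + 2 = 7$)
$D = \frac{1}{131} \approx 0.0076336$
$z{\left(r \right)} = 7 r$
$\left(D + z{\left(10 \right)}\right)^{2} = \left(\frac{1}{131} + 7 \cdot 10\right)^{2} = \left(\frac{1}{131} + 70\right)^{2} = \left(\frac{9171}{131}\right)^{2} = \frac{84107241}{17161}$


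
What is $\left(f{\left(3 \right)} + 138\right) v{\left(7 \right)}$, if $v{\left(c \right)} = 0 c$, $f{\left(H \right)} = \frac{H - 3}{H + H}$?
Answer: $0$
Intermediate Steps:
$f{\left(H \right)} = \frac{-3 + H}{2 H}$
$v{\left(c \right)} = 0$
$\left(f{\left(3 \right)} + 138\right) v{\left(7 \right)} = \left(\frac{-3 + 3}{2 \cdot 3} + 138\right) 0 = \left(\frac{1}{2} \cdot \frac{1}{3} \cdot 0 + 138\right) 0 = \left(0 + 138\right) 0 = 138 \cdot 0 = 0$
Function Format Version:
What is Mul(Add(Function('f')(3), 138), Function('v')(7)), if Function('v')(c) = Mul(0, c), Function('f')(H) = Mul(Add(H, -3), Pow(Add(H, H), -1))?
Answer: 0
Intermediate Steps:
Function('f')(H) = Mul(Rational(1, 2), Pow(H, -1), Add(-3, H)) (Function('f')(H) = Mul(Add(-3, H), Pow(Mul(2, H), -1)) = Mul(Add(-3, H), Mul(Rational(1, 2), Pow(H, -1))) = Mul(Rational(1, 2), Pow(H, -1), Add(-3, H)))
Function('v')(c) = 0
Mul(Add(Function('f')(3), 138), Function('v')(7)) = Mul(Add(Mul(Rational(1, 2), Pow(3, -1), Add(-3, 3)), 138), 0) = Mul(Add(Mul(Rational(1, 2), Rational(1, 3), 0), 138), 0) = Mul(Add(0, 138), 0) = Mul(138, 0) = 0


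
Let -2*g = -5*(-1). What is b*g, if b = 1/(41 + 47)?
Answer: -5/176 ≈ -0.028409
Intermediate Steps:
b = 1/88 ≈ 0.011364
g = -5/2 (g = -(-5)*(-1)/2 = -½*5 = -5/2 ≈ -2.5000)
b*g = (1/88)*(-5/2) = -5/176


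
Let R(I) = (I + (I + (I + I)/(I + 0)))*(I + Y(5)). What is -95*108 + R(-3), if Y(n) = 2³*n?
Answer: -10408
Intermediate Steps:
Y(n) = 8*n
R(I) = (2 + 2*I)*(40 + I) (R(I) = (I + (I + (I + I)/(I + 0)))*(I + 8*5) = (I + (I + (2*I)/I))*(I + 40) = (I + (I + 2))*(40 + I) = (I + (2 + I))*(40 + I) = (2 + 2*I)*(40 + I))
-95*108 + R(-3) = -95*108 + (80 + 2*(-3)² + 82*(-3)) = -10260 + (80 + 2*9 - 246) = -10260 + (80 + 18 - 246) = -10260 - 148 = -10408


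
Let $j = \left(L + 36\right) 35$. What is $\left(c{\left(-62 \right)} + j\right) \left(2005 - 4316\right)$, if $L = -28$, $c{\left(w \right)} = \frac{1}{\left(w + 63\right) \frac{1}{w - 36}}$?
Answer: $-420602$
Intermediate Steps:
$c{\left(w \right)} = \frac{-36 + w}{63 + w}$ ($c{\left(w \right)} = \frac{1}{\left(63 + w\right) \frac{1}{-36 + w}} = \frac{1}{\frac{1}{-36 + w} \left(63 + w\right)} = \frac{-36 + w}{63 + w}$)
$j = 280$ ($j = \left(-28 + 36\right) 35 = 8 \cdot 35 = 280$)
$\left(c{\left(-62 \right)} + j\right) \left(2005 - 4316\right) = \left(\frac{-36 - 62}{63 - 62} + 280\right) \left(2005 - 4316\right) = \left(1^{-1} \left(-98\right) + 280\right) \left(-2311\right) = \left(1 \left(-98\right) + 280\right) \left(-2311\right) = \left(-98 + 280\right) \left(-2311\right) = 182 \left(-2311\right) = -420602$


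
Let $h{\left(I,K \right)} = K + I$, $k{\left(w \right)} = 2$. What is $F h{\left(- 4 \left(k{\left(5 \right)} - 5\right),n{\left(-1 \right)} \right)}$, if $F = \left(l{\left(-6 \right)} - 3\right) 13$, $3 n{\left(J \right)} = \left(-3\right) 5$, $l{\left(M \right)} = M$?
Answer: $-819$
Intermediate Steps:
$n{\left(J \right)} = -5$ ($n{\left(J \right)} = \frac{\left(-3\right) 5}{3} = \frac{1}{3} \left(-15\right) = -5$)
$h{\left(I,K \right)} = I + K$
$F = -117$ ($F = \left(-6 - 3\right) 13 = \left(-9\right) 13 = -117$)
$F h{\left(- 4 \left(k{\left(5 \right)} - 5\right),n{\left(-1 \right)} \right)} = - 117 \left(- 4 \left(2 - 5\right) - 5\right) = - 117 \left(\left(-4\right) \left(-3\right) - 5\right) = - 117 \left(12 - 5\right) = \left(-117\right) 7 = -819$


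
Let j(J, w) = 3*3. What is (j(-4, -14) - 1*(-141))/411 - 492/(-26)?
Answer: 34352/1781 ≈ 19.288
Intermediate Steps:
j(J, w) = 9
(j(-4, -14) - 1*(-141))/411 - 492/(-26) = (9 - 1*(-141))/411 - 492/(-26) = (9 + 141)*(1/411) - 492*(-1/26) = 150*(1/411) + 246/13 = 50/137 + 246/13 = 34352/1781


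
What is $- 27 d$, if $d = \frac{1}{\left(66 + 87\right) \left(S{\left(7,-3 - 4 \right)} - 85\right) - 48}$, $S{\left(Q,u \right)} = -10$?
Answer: $\frac{9}{4861} \approx 0.0018515$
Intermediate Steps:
$d = - \frac{1}{14583}$ ($d = \frac{1}{\left(66 + 87\right) \left(-10 - 85\right) - 48} = \frac{1}{153 \left(-95\right) - 48} = \frac{1}{-14535 - 48} = \frac{1}{-14583} = - \frac{1}{14583} \approx -6.8573 \cdot 10^{-5}$)
$- 27 d = \left(-27\right) \left(- \frac{1}{14583}\right) = \frac{9}{4861}$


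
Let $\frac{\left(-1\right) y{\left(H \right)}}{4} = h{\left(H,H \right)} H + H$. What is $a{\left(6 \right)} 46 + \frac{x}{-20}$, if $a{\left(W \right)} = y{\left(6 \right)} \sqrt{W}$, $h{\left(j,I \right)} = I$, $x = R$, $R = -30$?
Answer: $\frac{3}{2} - 7728 \sqrt{6} \approx -18928.0$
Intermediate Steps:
$x = -30$
$y{\left(H \right)} = - 4 H - 4 H^{2}$ ($y{\left(H \right)} = - 4 \left(H H + H\right) = - 4 \left(H^{2} + H\right) = - 4 \left(H + H^{2}\right) = - 4 H - 4 H^{2}$)
$a{\left(W \right)} = - 168 \sqrt{W}$ ($a{\left(W \right)} = \left(-4\right) 6 \left(1 + 6\right) \sqrt{W} = \left(-4\right) 6 \cdot 7 \sqrt{W} = - 168 \sqrt{W}$)
$a{\left(6 \right)} 46 + \frac{x}{-20} = - 168 \sqrt{6} \cdot 46 - \frac{30}{-20} = - 7728 \sqrt{6} - - \frac{3}{2} = - 7728 \sqrt{6} + \frac{3}{2} = \frac{3}{2} - 7728 \sqrt{6}$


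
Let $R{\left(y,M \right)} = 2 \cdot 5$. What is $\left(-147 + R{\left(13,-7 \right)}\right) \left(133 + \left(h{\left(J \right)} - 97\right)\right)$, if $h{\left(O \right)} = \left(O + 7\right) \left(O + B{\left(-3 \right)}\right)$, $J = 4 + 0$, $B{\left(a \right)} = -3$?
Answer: $-6439$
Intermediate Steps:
$R{\left(y,M \right)} = 10$
$J = 4$
$h{\left(O \right)} = \left(-3 + O\right) \left(7 + O\right)$ ($h{\left(O \right)} = \left(O + 7\right) \left(O - 3\right) = \left(7 + O\right) \left(-3 + O\right) = \left(-3 + O\right) \left(7 + O\right)$)
$\left(-147 + R{\left(13,-7 \right)}\right) \left(133 + \left(h{\left(J \right)} - 97\right)\right) = \left(-147 + 10\right) \left(133 + \left(\left(-21 + 4^{2} + 4 \cdot 4\right) - 97\right)\right) = - 137 \left(133 + \left(\left(-21 + 16 + 16\right) - 97\right)\right) = - 137 \left(133 + \left(11 - 97\right)\right) = - 137 \left(133 - 86\right) = \left(-137\right) 47 = -6439$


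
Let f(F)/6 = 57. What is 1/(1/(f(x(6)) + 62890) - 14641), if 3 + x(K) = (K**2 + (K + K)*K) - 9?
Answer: -63232/925779711 ≈ -6.8301e-5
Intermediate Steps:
x(K) = -12 + 3*K**2 (x(K) = -3 + ((K**2 + (K + K)*K) - 9) = -3 + ((K**2 + (2*K)*K) - 9) = -3 + ((K**2 + 2*K**2) - 9) = -3 + (3*K**2 - 9) = -3 + (-9 + 3*K**2) = -12 + 3*K**2)
f(F) = 342 (f(F) = 6*57 = 342)
1/(1/(f(x(6)) + 62890) - 14641) = 1/(1/(342 + 62890) - 14641) = 1/(1/63232 - 14641) = 1/(-925779711/63232) = -63232/925779711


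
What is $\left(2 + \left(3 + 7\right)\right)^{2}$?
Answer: $144$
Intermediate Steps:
$\left(2 + \left(3 + 7\right)\right)^{2} = \left(2 + 10\right)^{2} = 12^{2} = 144$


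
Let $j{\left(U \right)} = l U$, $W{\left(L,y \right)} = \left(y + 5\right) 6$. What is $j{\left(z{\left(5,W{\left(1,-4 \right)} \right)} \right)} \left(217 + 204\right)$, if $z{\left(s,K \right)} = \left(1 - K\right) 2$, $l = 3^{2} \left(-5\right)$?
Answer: $189450$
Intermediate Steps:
$W{\left(L,y \right)} = 30 + 6 y$ ($W{\left(L,y \right)} = \left(5 + y\right) 6 = 30 + 6 y$)
$l = -45$ ($l = 9 \left(-5\right) = -45$)
$z{\left(s,K \right)} = 2 - 2 K$
$j{\left(U \right)} = - 45 U$
$j{\left(z{\left(5,W{\left(1,-4 \right)} \right)} \right)} \left(217 + 204\right) = - 45 \left(2 - 2 \left(30 + 6 \left(-4\right)\right)\right) \left(217 + 204\right) = - 45 \left(2 - 2 \left(30 - 24\right)\right) 421 = - 45 \left(2 - 12\right) 421 = \left(-45\right) \left(-10\right) 421 = 450 \cdot 421 = 189450$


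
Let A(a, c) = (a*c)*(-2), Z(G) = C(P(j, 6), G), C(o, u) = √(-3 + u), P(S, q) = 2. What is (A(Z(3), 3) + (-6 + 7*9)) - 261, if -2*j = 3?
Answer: -204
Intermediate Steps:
j = -3/2 (j = -½*3 = -3/2 ≈ -1.5000)
Z(G) = √(-3 + G)
A(a, c) = -2*a*c
(A(Z(3), 3) + (-6 + 7*9)) - 261 = (-2*√(-3 + 3)*3 + (-6 + 7*9)) - 261 = (-2*√0*3 + (-6 + 63)) - 261 = (-2*0*3 + 57) - 261 = (0 + 57) - 261 = 57 - 261 = -204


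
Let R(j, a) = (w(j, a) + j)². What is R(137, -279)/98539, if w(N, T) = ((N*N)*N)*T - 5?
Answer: 10503537000165225/2011 ≈ 5.2230e+12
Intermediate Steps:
w(N, T) = -5 + T*N³ (w(N, T) = (N²*N)*T - 5 = N³*T - 5 = T*N³ - 5 = -5 + T*N³)
R(j, a) = (-5 + j + a*j³)² (R(j, a) = ((-5 + a*j³) + j)² = (-5 + j + a*j³)²)
R(137, -279)/98539 = (-5 + 137 - 279*137³)²/98539 = (-5 + 137 - 279*2571353)²*(1/98539) = (-5 + 137 - 717407487)²*(1/98539) = (-717407355)²*(1/98539) = 514673313008096025*(1/98539) = 10503537000165225/2011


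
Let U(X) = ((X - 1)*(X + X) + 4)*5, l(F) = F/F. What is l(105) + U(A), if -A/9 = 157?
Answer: 19979841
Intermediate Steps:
l(F) = 1
A = -1413 (A = -9*157 = -1413)
U(X) = 20 + 10*X*(-1 + X) (U(X) = ((-1 + X)*(2*X) + 4)*5 = (2*X*(-1 + X) + 4)*5 = (4 + 2*X*(-1 + X))*5 = 20 + 10*X*(-1 + X))
l(105) + U(A) = 1 + (20 - 10*(-1413) + 10*(-1413)²) = 1 + (20 + 14130 + 10*1996569) = 1 + (20 + 14130 + 19965690) = 1 + 19979840 = 19979841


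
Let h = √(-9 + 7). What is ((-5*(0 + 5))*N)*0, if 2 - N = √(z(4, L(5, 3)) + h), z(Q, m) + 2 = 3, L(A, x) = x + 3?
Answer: 0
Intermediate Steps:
L(A, x) = 3 + x
z(Q, m) = 1 (z(Q, m) = -2 + 3 = 1)
h = I*√2 (h = √(-2) = I*√2 ≈ 1.4142*I)
N = 2 - √(1 + I*√2) ≈ 0.83123 - 0.605*I
((-5*(0 + 5))*N)*0 = ((-5*(0 + 5))*(2 - √(1 + I*√2)))*0 = ((-5*5)*(2 - √(1 + I*√2)))*0 = -25*(2 - √(1 + I*√2))*0 = (-50 + 25*√(1 + I*√2))*0 = 0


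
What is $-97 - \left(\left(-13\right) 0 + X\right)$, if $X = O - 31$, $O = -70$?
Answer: $4$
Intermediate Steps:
$X = -101$ ($X = -70 - 31 = -101$)
$-97 - \left(\left(-13\right) 0 + X\right) = -97 - \left(\left(-13\right) 0 - 101\right) = -97 - \left(0 - 101\right) = -97 - -101 = -97 + 101 = 4$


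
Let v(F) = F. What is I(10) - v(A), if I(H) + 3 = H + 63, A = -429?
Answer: 499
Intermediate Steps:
I(H) = 60 + H (I(H) = -3 + (H + 63) = -3 + (63 + H) = 60 + H)
I(10) - v(A) = (60 + 10) - 1*(-429) = 70 + 429 = 499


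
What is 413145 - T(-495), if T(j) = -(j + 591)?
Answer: 413241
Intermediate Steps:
T(j) = -591 - j (T(j) = -(591 + j) = -591 - j)
413145 - T(-495) = 413145 - (-591 - 1*(-495)) = 413145 - (-591 + 495) = 413145 - 1*(-96) = 413145 + 96 = 413241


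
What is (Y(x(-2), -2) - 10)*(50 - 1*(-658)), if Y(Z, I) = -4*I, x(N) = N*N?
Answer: -1416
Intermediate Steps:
x(N) = N**2
(Y(x(-2), -2) - 10)*(50 - 1*(-658)) = (-4*(-2) - 10)*(50 - 1*(-658)) = (8 - 10)*(50 + 658) = -2*708 = -1416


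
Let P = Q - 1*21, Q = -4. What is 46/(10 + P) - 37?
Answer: -601/15 ≈ -40.067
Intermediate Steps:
P = -25 (P = -4 - 1*21 = -4 - 21 = -25)
46/(10 + P) - 37 = 46/(10 - 25) - 37 = 46/(-15) - 37 = -1/15*46 - 37 = -46/15 - 37 = -601/15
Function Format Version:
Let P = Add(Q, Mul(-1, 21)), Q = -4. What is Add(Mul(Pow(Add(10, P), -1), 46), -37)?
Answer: Rational(-601, 15) ≈ -40.067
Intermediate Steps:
P = -25 (P = Add(-4, Mul(-1, 21)) = Add(-4, -21) = -25)
Add(Mul(Pow(Add(10, P), -1), 46), -37) = Add(Mul(Pow(Add(10, -25), -1), 46), -37) = Add(Mul(Pow(-15, -1), 46), -37) = Add(Mul(Rational(-1, 15), 46), -37) = Add(Rational(-46, 15), -37) = Rational(-601, 15)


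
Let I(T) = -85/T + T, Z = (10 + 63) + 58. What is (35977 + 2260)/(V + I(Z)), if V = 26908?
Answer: 5009047/3542024 ≈ 1.4142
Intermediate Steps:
Z = 131 (Z = 73 + 58 = 131)
I(T) = T - 85/T
(35977 + 2260)/(V + I(Z)) = (35977 + 2260)/(26908 + (131 - 85/131)) = 38237/(26908 + (131 - 85*1/131)) = 38237/(26908 + (131 - 85/131)) = 38237/(26908 + 17076/131) = 38237/(3542024/131) = 38237*(131/3542024) = 5009047/3542024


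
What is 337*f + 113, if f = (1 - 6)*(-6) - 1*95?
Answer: -21792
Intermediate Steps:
f = -65 (f = -5*(-6) - 95 = 30 - 95 = -65)
337*f + 113 = 337*(-65) + 113 = -21905 + 113 = -21792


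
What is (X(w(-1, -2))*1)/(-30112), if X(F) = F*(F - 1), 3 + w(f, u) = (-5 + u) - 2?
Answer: -39/7528 ≈ -0.0051807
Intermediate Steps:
w(f, u) = -10 + u (w(f, u) = -3 + ((-5 + u) - 2) = -3 + (-7 + u) = -10 + u)
X(F) = F*(-1 + F)
(X(w(-1, -2))*1)/(-30112) = (((-10 - 2)*(-1 + (-10 - 2)))*1)/(-30112) = (-12*(-1 - 12)*1)*(-1/30112) = (-12*(-13)*1)*(-1/30112) = (156*1)*(-1/30112) = 156*(-1/30112) = -39/7528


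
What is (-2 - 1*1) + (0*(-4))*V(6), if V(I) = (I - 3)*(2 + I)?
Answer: -3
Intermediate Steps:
V(I) = (-3 + I)*(2 + I)
(-2 - 1*1) + (0*(-4))*V(6) = (-2 - 1*1) + (0*(-4))*(-6 + 6² - 1*6) = (-2 - 1) + 0*(-6 + 36 - 6) = -3 + 0*24 = -3 + 0 = -3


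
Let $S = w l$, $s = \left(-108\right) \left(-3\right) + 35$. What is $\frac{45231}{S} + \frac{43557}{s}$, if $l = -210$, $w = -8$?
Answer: $\frac{29804563}{201040} \approx 148.25$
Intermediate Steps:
$s = 359$ ($s = 324 + 35 = 359$)
$S = 1680$ ($S = \left(-8\right) \left(-210\right) = 1680$)
$\frac{45231}{S} + \frac{43557}{s} = \frac{45231}{1680} + \frac{43557}{359} = 45231 \cdot \frac{1}{1680} + 43557 \cdot \frac{1}{359} = \frac{15077}{560} + \frac{43557}{359} = \frac{29804563}{201040}$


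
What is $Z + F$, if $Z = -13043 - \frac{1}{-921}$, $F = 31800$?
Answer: $\frac{17275198}{921} \approx 18757.0$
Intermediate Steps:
$Z = - \frac{12012602}{921}$ ($Z = -13043 - - \frac{1}{921} = -13043 + \frac{1}{921} = - \frac{12012602}{921} \approx -13043.0$)
$Z + F = - \frac{12012602}{921} + 31800 = \frac{17275198}{921}$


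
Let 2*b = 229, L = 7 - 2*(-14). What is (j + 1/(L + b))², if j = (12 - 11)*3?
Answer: 808201/89401 ≈ 9.0402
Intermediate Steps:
L = 35 (L = 7 + 28 = 35)
b = 229/2 (b = (½)*229 = 229/2 ≈ 114.50)
j = 3 (j = 1*3 = 3)
(j + 1/(L + b))² = (3 + 1/(35 + 229/2))² = (3 + 1/(299/2))² = (3 + 2/299)² = (899/299)² = 808201/89401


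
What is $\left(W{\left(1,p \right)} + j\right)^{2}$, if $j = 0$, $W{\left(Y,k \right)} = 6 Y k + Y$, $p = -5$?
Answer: $841$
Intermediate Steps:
$W{\left(Y,k \right)} = Y + 6 Y k$ ($W{\left(Y,k \right)} = 6 Y k + Y = Y + 6 Y k$)
$\left(W{\left(1,p \right)} + j\right)^{2} = \left(1 \left(1 + 6 \left(-5\right)\right) + 0\right)^{2} = \left(1 \left(1 - 30\right) + 0\right)^{2} = \left(1 \left(-29\right) + 0\right)^{2} = \left(-29 + 0\right)^{2} = \left(-29\right)^{2} = 841$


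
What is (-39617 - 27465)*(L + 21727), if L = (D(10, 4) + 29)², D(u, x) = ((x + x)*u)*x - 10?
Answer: -9166621136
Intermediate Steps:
D(u, x) = -10 + 2*u*x² (D(u, x) = ((2*x)*u)*x - 10 = (2*u*x)*x - 10 = 2*u*x² - 10 = -10 + 2*u*x²)
L = 114921 (L = ((-10 + 2*10*4²) + 29)² = ((-10 + 2*10*16) + 29)² = ((-10 + 320) + 29)² = (310 + 29)² = 339² = 114921)
(-39617 - 27465)*(L + 21727) = (-39617 - 27465)*(114921 + 21727) = -67082*136648 = -9166621136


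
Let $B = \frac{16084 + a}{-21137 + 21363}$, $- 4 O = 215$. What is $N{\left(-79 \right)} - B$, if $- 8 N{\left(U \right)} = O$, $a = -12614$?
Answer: $- \frac{31225}{3616} \approx -8.6352$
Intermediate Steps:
$O = - \frac{215}{4}$ ($O = \left(- \frac{1}{4}\right) 215 = - \frac{215}{4} \approx -53.75$)
$N{\left(U \right)} = \frac{215}{32}$ ($N{\left(U \right)} = \left(- \frac{1}{8}\right) \left(- \frac{215}{4}\right) = \frac{215}{32}$)
$B = \frac{1735}{113}$ ($B = \frac{16084 - 12614}{-21137 + 21363} = \frac{3470}{226} = 3470 \cdot \frac{1}{226} = \frac{1735}{113} \approx 15.354$)
$N{\left(-79 \right)} - B = \frac{215}{32} - \frac{1735}{113} = - \frac{31225}{3616}$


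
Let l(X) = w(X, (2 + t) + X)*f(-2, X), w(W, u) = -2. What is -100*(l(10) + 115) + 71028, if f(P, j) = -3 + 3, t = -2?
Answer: 59528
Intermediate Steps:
f(P, j) = 0
l(X) = 0 (l(X) = -2*0 = 0)
-100*(l(10) + 115) + 71028 = -100*(0 + 115) + 71028 = -100*115 + 71028 = -11500 + 71028 = 59528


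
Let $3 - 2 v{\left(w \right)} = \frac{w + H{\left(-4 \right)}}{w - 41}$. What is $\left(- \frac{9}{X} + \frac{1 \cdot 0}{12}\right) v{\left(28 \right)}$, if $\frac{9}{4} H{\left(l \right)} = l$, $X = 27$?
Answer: $- \frac{587}{702} \approx -0.83618$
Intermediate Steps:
$H{\left(l \right)} = \frac{4 l}{9}$
$v{\left(w \right)} = \frac{3}{2} - \frac{- \frac{16}{9} + w}{2 \left(-41 + w\right)}$ ($v{\left(w \right)} = \frac{3}{2} - \frac{\left(w + \frac{4}{9} \left(-4\right)\right) \frac{1}{w - 41}}{2} = \frac{3}{2} - \frac{\left(w - \frac{16}{9}\right) \frac{1}{-41 + w}}{2} = \frac{3}{2} - \frac{\left(- \frac{16}{9} + w\right) \frac{1}{-41 + w}}{2} = \frac{3}{2} - \frac{\frac{1}{-41 + w} \left(- \frac{16}{9} + w\right)}{2} = \frac{3}{2} - \frac{- \frac{16}{9} + w}{2 \left(-41 + w\right)}$)
$\left(- \frac{9}{X} + \frac{1 \cdot 0}{12}\right) v{\left(28 \right)} = \left(- \frac{9}{27} + \frac{1 \cdot 0}{12}\right) \frac{- \frac{1091}{18} + 28}{-41 + 28} = \left(\left(-9\right) \frac{1}{27} + 0 \cdot \frac{1}{12}\right) \frac{1}{-13} \left(- \frac{587}{18}\right) = \left(- \frac{1}{3} + 0\right) \left(\left(- \frac{1}{13}\right) \left(- \frac{587}{18}\right)\right) = \left(- \frac{1}{3}\right) \frac{587}{234} = - \frac{587}{702}$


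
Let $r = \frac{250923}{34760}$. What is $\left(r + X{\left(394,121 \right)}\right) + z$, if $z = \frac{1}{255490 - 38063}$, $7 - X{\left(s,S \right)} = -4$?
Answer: $\frac{137692857601}{7557762520} \approx 18.219$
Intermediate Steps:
$X{\left(s,S \right)} = 11$ ($X{\left(s,S \right)} = 7 - -4 = 7 + 4 = 11$)
$r = \frac{250923}{34760}$ ($r = 250923 \cdot \frac{1}{34760} = \frac{250923}{34760} \approx 7.2187$)
$z = \frac{1}{217427} \approx 4.5992 \cdot 10^{-6}$
$\left(r + X{\left(394,121 \right)}\right) + z = \left(\frac{250923}{34760} + 11\right) + \frac{1}{217427} = \frac{633283}{34760} + \frac{1}{217427} = \frac{137692857601}{7557762520}$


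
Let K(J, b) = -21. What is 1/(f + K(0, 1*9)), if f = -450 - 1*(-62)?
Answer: -1/409 ≈ -0.0024450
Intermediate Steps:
f = -388 (f = -450 + 62 = -388)
1/(f + K(0, 1*9)) = 1/(-388 - 21) = 1/(-409) = -1/409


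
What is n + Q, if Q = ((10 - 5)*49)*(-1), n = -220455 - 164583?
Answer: -385283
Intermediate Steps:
n = -385038
Q = -245 (Q = (5*49)*(-1) = 245*(-1) = -245)
n + Q = -385038 - 245 = -385283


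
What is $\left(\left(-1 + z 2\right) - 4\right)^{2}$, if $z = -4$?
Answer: $169$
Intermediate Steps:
$\left(\left(-1 + z 2\right) - 4\right)^{2} = \left(\left(-1 - 8\right) - 4\right)^{2} = \left(-9 - 4\right)^{2} = \left(-13\right)^{2} = 169$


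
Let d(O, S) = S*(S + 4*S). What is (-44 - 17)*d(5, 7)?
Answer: -14945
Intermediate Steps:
d(O, S) = 5*S² (d(O, S) = S*(5*S) = 5*S²)
(-44 - 17)*d(5, 7) = (-44 - 17)*(5*7²) = -305*49 = -61*245 = -14945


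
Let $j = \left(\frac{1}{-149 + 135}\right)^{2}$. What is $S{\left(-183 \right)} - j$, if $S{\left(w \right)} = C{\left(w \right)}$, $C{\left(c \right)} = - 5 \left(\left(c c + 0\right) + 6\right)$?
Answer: $- \frac{32825101}{196} \approx -1.6748 \cdot 10^{5}$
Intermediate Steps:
$C{\left(c \right)} = -30 - 5 c^{2}$ ($C{\left(c \right)} = - 5 \left(\left(c^{2} + 0\right) + 6\right) = - 5 \left(c^{2} + 6\right) = - 5 \left(6 + c^{2}\right) = -30 - 5 c^{2}$)
$S{\left(w \right)} = -30 - 5 w^{2}$
$j = \frac{1}{196}$ ($j = \left(\frac{1}{-14}\right)^{2} = \left(- \frac{1}{14}\right)^{2} = \frac{1}{196} \approx 0.005102$)
$S{\left(-183 \right)} - j = \left(-30 - 5 \left(-183\right)^{2}\right) - \frac{1}{196} = \left(-30 - 167445\right) - \frac{1}{196} = -167475 - \frac{1}{196} = - \frac{32825101}{196}$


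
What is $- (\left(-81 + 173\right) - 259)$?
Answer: $167$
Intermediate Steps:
$- (\left(-81 + 173\right) - 259) = - (92 - 259) = \left(-1\right) \left(-167\right) = 167$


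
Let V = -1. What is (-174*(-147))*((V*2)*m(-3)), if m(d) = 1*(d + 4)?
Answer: -51156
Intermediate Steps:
m(d) = 4 + d (m(d) = 1*(4 + d) = 4 + d)
(-174*(-147))*((V*2)*m(-3)) = (-174*(-147))*((-1*2)*(4 - 3)) = 25578*(-2*1) = 25578*(-2) = -51156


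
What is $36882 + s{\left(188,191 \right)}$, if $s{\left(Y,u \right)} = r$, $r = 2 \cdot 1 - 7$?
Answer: $36877$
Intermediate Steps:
$r = -5$ ($r = 2 - 7 = -5$)
$s{\left(Y,u \right)} = -5$
$36882 + s{\left(188,191 \right)} = 36882 - 5 = 36877$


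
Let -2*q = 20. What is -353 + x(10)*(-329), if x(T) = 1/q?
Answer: -3201/10 ≈ -320.10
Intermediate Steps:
q = -10 (q = -½*20 = -10)
x(T) = -⅒ (x(T) = 1/(-10) = -⅒)
-353 + x(10)*(-329) = -353 - ⅒*(-329) = -353 + 329/10 = -3201/10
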